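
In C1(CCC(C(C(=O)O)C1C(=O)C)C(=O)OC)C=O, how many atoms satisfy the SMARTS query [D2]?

4

The query [D2] means: atom with exactly two heavy-atom neighbours.
Check the 18 heavy atoms by environment: 7× C (D3) → no; 3× C (D2) → match; 5× O (D1) → no; 1× O (D2) → match; 2× C (D1) → no.
Summing the matching environments: 3 + 1 = 4 matching atoms.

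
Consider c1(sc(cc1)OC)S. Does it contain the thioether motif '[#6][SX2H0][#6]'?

The pattern [#6][SX2H0][#6] describes an aliphatic sulfur bridging two carbons with no H on the sulfur — a thioether.
The closest candidate here is a thiol (-SH), but the sulfur has H1, not H0 bridging two carbons. No other fragment satisfies the full query, so there is no match.

No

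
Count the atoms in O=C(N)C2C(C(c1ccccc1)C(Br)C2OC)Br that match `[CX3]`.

1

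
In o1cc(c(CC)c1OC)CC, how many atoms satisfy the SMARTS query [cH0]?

3

Check the 11 heavy atoms by environment: 1× o (aromatic, H0) → no; 3× c (aromatic, H0) → match; 1× c (aromatic, H1) → no; 1× O (H0) → no; 3× C (H3) → no; 2× C (H2) → no.
That gives 3 matching atoms.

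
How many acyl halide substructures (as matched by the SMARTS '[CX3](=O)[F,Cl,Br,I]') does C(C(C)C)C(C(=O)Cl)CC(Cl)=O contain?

[CX3](=O)[F,Cl,Br,I] is the SMARTS for an acyl halide: a carbonyl carbon bonded to a halogen.
The molecule carries 2 separate instances of an acyl chloride (-C(=O)Cl) meeting every constraint; each maps to a distinct set of atoms, giving 2 matches.

2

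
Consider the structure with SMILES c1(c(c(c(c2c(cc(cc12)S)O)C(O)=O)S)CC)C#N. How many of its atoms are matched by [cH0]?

8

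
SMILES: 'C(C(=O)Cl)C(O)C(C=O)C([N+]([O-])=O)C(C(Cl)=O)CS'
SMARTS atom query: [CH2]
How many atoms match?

The query [CH2] means: aliphatic carbon with exactly two hydrogens.
Check the 19 heavy atoms by environment: 2× C (H2) → match; 5× C (H1) → no; 1× O (H1) → no; 4× O (H0) → no; 2× C (H0) → no; 2× Cl (H0) → no; 1× S (H1) → no; 1× N (charge +1, H0) → no; 1× O (charge -1, H0) → no.
That gives 2 matching atoms.

2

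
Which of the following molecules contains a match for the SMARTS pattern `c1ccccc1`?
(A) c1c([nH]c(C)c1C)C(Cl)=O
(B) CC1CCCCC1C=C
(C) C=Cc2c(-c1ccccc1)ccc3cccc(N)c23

C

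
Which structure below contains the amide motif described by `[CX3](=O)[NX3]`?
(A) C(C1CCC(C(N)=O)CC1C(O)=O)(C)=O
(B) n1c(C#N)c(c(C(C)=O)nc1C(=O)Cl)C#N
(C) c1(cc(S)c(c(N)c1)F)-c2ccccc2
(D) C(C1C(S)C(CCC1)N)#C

A

[CX3](=O)[NX3] describes a carbonyl carbon bonded to a trivalent nitrogen (an amide).
(A) contains a primary amide (-C(=O)NH2), which satisfies every atom and bond constraint.
(B) has a nitrile (-C#N) but the nitrile N is NX1 (triple-bonded), not NX3.
(C) has a primary amino group (-NH2) but the -NH2 is not attached to a carbonyl carbon.
(D) has a primary amino group (-NH2) but the -NH2 is not attached to a carbonyl carbon.
So the answer is (A).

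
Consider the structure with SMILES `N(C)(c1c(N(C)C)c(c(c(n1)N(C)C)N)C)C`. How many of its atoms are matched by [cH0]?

5

Check the 17 heavy atoms by environment: 1× n (aromatic, H0) → no; 5× c (aromatic, H0) → match; 3× N (H0) → no; 7× C (H3) → no; 1× N (H2) → no.
That gives 5 matching atoms.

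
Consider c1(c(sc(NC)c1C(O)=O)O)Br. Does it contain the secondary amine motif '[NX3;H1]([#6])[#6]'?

The pattern [NX3;H1]([#6])[#6] describes a trivalent nitrogen with one H, bonded to two carbons — a secondary amine.
The molecule carries an N-methylamino group (-NHCH3), whose atoms satisfy every constraint of the query, so the pattern matches.

Yes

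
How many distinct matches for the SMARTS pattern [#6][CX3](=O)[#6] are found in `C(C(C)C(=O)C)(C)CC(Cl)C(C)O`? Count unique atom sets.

[#6][CX3](=O)[#6] is the SMARTS for a ketone: a carbonyl carbon (no H) flanked by two carbons.
Exactly one fragment in the molecule meets all constraints, giving 1 match.

1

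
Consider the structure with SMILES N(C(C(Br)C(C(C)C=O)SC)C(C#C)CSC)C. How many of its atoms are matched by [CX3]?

1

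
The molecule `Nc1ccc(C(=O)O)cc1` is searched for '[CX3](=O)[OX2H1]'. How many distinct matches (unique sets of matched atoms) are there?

[CX3](=O)[OX2H1] is the SMARTS for a carboxylic acid: an sp2 carbon double-bonded to O and single-bonded to an -OH oxygen.
Exactly one fragment in the molecule meets all constraints, giving 1 match.

1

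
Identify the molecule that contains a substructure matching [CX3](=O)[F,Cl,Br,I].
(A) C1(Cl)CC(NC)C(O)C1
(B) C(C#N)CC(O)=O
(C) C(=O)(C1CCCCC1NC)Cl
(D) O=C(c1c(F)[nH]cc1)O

[CX3](=O)[F,Cl,Br,I] describes a carbonyl carbon bonded to a halogen (an acyl halide).
(A) has a chloro substituent but the Cl is not on a carbonyl carbon.
(B) has a carboxylic acid group (-C(=O)OH) but the carbonyl is bonded to -OH, not to a halogen.
(C) contains an acyl chloride (-C(=O)Cl), which satisfies every atom and bond constraint.
(D) has a carboxylic acid group (-C(=O)OH) but the carbonyl is bonded to -OH, not to a halogen.
So the answer is (C).

C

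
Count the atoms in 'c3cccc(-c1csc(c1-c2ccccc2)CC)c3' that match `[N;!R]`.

0

The query [N;!R] means: aliphatic nitrogen not in a ring.
Check the 19 heavy atoms by environment: 1× s (aromatic, in 5-ring) → no; 4× c (aromatic, in 5-ring) → no; 12× c (aromatic, in 6-ring) → no; 2× C (acyclic) → no.
No environment satisfies the query, so 0 matching atoms.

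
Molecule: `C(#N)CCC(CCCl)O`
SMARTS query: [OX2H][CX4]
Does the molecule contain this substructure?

Yes

The pattern [OX2H][CX4] describes a hydroxyl oxygen bound to an sp3 (X4) carbon — an aliphatic alcohol.
The molecule carries a hydroxyl group (-OH), whose atoms satisfy every constraint of the query, so the pattern matches.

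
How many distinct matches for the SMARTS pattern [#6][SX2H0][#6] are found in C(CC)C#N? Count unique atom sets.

[#6][SX2H0][#6] is the SMARTS for a thioether: an aliphatic sulfur bridging two carbons with no H on the sulfur.
No fragment in the molecule satisfies every constraint, giving 0 matches.

0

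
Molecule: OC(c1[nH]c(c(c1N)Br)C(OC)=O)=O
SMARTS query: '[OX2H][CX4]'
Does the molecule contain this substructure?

No

The pattern [OX2H][CX4] describes a hydroxyl oxygen bound to an sp3 (X4) carbon — an aliphatic alcohol.
The closest candidate here is a carboxylic acid group (-C(=O)OH), but the -OH is on a CX3 carbonyl carbon, not a CX4 carbon. No other fragment satisfies the full query, so there is no match.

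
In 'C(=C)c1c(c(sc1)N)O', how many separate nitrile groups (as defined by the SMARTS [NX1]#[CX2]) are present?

0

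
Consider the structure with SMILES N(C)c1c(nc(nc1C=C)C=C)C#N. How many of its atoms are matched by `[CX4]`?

The query [CX4] means: C with X4: aliphatic carbon with exactly 4 total connections (bonds + H).
Check the 14 heavy atoms by environment: 2× n (aromatic, X2) → no; 4× c (aromatic, X3) → no; 1× N (X3) → no; 1× C (X4) → match; 4× C (X3) → no; 1× C (X2) → no; 1× N (X1) → no.
That gives 1 matching atom.

1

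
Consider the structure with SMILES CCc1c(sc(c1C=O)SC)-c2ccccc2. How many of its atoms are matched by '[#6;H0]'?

5

Check the 17 heavy atoms by environment: 1× s (aromatic, H0) → no; 5× c (aromatic, H0) → match; 1× S (H0) → no; 2× C (H3) → no; 5× c (aromatic, H1) → no; 1× C (H2) → no; 1× C (H1) → no; 1× O (H0) → no.
That gives 5 matching atoms.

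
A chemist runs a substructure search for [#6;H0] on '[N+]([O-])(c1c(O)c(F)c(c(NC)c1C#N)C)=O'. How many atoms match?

7

The query [#6;H0] means: any carbon with no attached hydrogen.
Check the 16 heavy atoms by environment: 6× c (aromatic, H0) → match; 1× N (charge +1, H0) → no; 1× O (charge -1, H0) → no; 1× O (H0) → no; 1× F (H0) → no; 1× N (H1) → no; 2× C (H3) → no; 1× O (H1) → no; 1× C (H0) → match; 1× N (H0) → no.
Summing the matching environments: 6 + 1 = 7 matching atoms.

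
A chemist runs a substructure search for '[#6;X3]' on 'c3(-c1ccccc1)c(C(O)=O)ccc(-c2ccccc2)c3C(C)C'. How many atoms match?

19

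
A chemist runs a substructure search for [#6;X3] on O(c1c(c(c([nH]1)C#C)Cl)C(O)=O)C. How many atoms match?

5

The query [#6;X3] means: any carbon (aromatic or not) with three total connections.
Check the 13 heavy atoms by environment: 1× n (aromatic, X3) → no; 4× c (aromatic, X3) → match; 1× C (X3) → match; 1× O (X1) → no; 2× O (X2) → no; 1× Cl (X1) → no; 2× C (X2) → no; 1× C (X4) → no.
Summing the matching environments: 4 + 1 = 5 matching atoms.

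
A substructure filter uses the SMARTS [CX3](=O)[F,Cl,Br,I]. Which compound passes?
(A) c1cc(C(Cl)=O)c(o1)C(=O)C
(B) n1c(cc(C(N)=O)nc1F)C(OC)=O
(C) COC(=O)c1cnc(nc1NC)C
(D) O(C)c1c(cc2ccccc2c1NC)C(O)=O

[CX3](=O)[F,Cl,Br,I] describes a carbonyl carbon bonded to a halogen (an acyl halide).
(A) contains an acyl chloride (-C(=O)Cl), which satisfies every atom and bond constraint.
(B) has a methyl-ester group (-C(=O)OCH3) but the carbonyl is bonded to -O-C, not to a halogen.
(C) has a methyl-ester group (-C(=O)OCH3) but the carbonyl is bonded to -O-C, not to a halogen.
(D) has a carboxylic acid group (-C(=O)OH) but the carbonyl is bonded to -OH, not to a halogen.
So the answer is (A).

A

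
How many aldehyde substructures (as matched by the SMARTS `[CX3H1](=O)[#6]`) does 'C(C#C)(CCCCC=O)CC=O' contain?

2

[CX3H1](=O)[#6] is the SMARTS for an aldehyde: an sp2 carbon with one H, double-bonded to O and single-bonded to carbon.
The molecule carries 2 separate instances of an aldehyde (-CHO) meeting every constraint; each maps to a distinct set of atoms, giving 2 matches.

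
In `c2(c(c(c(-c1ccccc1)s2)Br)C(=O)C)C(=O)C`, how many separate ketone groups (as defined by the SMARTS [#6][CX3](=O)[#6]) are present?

[#6][CX3](=O)[#6] is the SMARTS for a ketone: a carbonyl carbon (no H) flanked by two carbons.
The molecule carries 2 separate instances of an acetyl/ketone group (-C(=O)CH3) meeting every constraint; each maps to a distinct set of atoms, giving 2 matches.

2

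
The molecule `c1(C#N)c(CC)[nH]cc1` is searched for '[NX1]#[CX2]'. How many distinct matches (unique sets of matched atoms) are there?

1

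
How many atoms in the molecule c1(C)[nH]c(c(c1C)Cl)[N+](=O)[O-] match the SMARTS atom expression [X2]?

0

Check the 11 heavy atoms by environment: 1× n (aromatic, X3) → no; 4× c (aromatic, X3) → no; 1× N (charge +1, X3) → no; 1× O (charge -1, X1) → no; 1× O (X1) → no; 2× C (X4) → no; 1× Cl (X1) → no.
No environment satisfies the query, so 0 matching atoms.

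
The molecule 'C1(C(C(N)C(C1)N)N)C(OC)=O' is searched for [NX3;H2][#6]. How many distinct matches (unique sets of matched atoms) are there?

3

[NX3;H2][#6] is the SMARTS for a primary amine: a trivalent nitrogen with two H attached to carbon.
The molecule carries 3 separate instances of a primary amino group (-NH2) meeting every constraint; each maps to a distinct set of atoms, giving 3 matches.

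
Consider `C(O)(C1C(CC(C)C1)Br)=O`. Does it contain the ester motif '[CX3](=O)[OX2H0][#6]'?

No

The pattern [CX3](=O)[OX2H0][#6] describes a carbonyl carbon bonded to an oxygen that is itself bonded to carbon (no H on that O) — an ester.
The closest candidate here is a carboxylic acid group (-C(=O)OH), but the singly-bonded O carries H (OX2H1, not H0). No other fragment satisfies the full query, so there is no match.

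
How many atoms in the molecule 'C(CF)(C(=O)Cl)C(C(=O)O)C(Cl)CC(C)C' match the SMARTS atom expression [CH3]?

Check the 16 heavy atoms by environment: 2× C (H2) → no; 4× C (H1) → no; 2× C (H0) → no; 2× O (H0) → no; 1× O (H1) → no; 2× Cl (H0) → no; 2× C (H3) → match; 1× F (H0) → no.
That gives 2 matching atoms.

2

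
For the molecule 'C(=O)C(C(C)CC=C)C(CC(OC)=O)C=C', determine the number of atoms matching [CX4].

7

The query [CX4] means: C with X4: aliphatic carbon with exactly 4 total connections (bonds + H).
Check the 16 heavy atoms by environment: 7× C (X4) → match; 6× C (X3) → no; 2× O (X1) → no; 1× O (X2) → no.
That gives 7 matching atoms.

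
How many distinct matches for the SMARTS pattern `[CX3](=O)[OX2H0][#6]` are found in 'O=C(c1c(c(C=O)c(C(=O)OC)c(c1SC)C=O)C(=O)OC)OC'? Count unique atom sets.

3

[CX3](=O)[OX2H0][#6] is the SMARTS for an ester: a carbonyl carbon bonded to an oxygen that is itself bonded to carbon (no H on that O).
The molecule carries 3 separate instances of a methyl-ester group (-C(=O)OCH3) meeting every constraint; each maps to a distinct set of atoms, giving 3 matches.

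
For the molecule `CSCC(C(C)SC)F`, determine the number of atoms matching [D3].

2

Check the 9 heavy atoms by environment: 1× C (D2) → no; 2× C (D3) → match; 3× C (D1) → no; 1× F (D1) → no; 2× S (D2) → no.
That gives 2 matching atoms.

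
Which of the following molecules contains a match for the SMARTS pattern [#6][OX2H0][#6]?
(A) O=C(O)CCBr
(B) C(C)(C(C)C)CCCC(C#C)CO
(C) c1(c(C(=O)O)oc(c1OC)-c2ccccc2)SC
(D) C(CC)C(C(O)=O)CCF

C

[#6][OX2H0][#6] describes an aliphatic oxygen bridging two carbons with no H on the oxygen (an ether).
(A) has a carboxylic acid group (-C(=O)OH) but the -OH oxygen has H1; the =O is OX1, not OX2.
(B) has a hydroxyl group (-OH) but the oxygen has H1, not H0 bridging two carbons.
(C) contains a methoxy ether (-OCH3), which satisfies every atom and bond constraint.
(D) has a carboxylic acid group (-C(=O)OH) but the -OH oxygen has H1; the =O is OX1, not OX2.
So the answer is (C).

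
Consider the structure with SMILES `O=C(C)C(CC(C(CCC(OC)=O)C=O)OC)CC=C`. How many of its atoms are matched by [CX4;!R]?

The query [CX4;!R] means: aliphatic carbon with four total connections, not in a ring.
Check the 20 heavy atoms by environment: 10× C (X4, acyclic) → match; 5× C (X3, acyclic) → no; 3× O (X1, acyclic) → no; 2× O (X2, acyclic) → no.
That gives 10 matching atoms.

10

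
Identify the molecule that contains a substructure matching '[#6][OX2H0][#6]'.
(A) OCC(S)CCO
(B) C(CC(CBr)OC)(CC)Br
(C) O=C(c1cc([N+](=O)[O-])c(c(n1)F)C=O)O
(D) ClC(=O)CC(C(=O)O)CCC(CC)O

[#6][OX2H0][#6] describes an aliphatic oxygen bridging two carbons with no H on the oxygen (an ether).
(A) has a hydroxyl group (-OH) but the oxygen has H1, not H0 bridging two carbons.
(B) contains a methoxy ether (-OCH3), which satisfies every atom and bond constraint.
(C) has a carboxylic acid group (-C(=O)OH) but the -OH oxygen has H1; the =O is OX1, not OX2.
(D) has a carboxylic acid group (-C(=O)OH) but the -OH oxygen has H1; the =O is OX1, not OX2.
So the answer is (B).

B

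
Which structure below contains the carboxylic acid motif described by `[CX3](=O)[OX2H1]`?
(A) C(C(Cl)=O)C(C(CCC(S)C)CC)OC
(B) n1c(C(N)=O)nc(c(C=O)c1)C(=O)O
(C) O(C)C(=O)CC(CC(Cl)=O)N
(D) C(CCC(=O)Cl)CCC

[CX3](=O)[OX2H1] describes an sp2 carbon double-bonded to O and single-bonded to an -OH oxygen (a carboxylic acid).
(A) has an acyl chloride (-C(=O)Cl) but the carbonyl is bonded to Cl, not to an -OH oxygen.
(B) contains a carboxylic acid group (-C(=O)OH), which satisfies every atom and bond constraint.
(C) has an acyl chloride (-C(=O)Cl) but the carbonyl is bonded to Cl, not to an -OH oxygen.
(D) has an acyl chloride (-C(=O)Cl) but the carbonyl is bonded to Cl, not to an -OH oxygen.
So the answer is (B).

B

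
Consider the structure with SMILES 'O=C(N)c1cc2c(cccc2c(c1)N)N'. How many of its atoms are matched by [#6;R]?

10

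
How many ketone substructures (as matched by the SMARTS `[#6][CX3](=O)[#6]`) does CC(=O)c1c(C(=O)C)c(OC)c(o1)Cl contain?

2

[#6][CX3](=O)[#6] is the SMARTS for a ketone: a carbonyl carbon (no H) flanked by two carbons.
The molecule carries 2 separate instances of an acetyl/ketone group (-C(=O)CH3) meeting every constraint; each maps to a distinct set of atoms, giving 2 matches.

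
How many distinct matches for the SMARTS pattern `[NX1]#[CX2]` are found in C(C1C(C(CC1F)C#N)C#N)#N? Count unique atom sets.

3

[NX1]#[CX2] is the SMARTS for a nitrile: a nitrogen triple-bonded to a two-connected carbon.
The molecule carries 3 separate instances of a nitrile (-C#N) meeting every constraint; each maps to a distinct set of atoms, giving 3 matches.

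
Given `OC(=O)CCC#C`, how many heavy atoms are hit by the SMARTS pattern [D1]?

3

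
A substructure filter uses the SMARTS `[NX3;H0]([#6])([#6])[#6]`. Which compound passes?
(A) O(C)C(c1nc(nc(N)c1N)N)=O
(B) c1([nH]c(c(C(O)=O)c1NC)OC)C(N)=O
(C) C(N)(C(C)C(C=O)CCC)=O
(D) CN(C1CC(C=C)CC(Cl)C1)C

[NX3;H0]([#6])([#6])[#6] describes a trivalent nitrogen with no H, bonded to three carbons (a tertiary amine).
(A) has a primary amino group (-NH2) but the nitrogen has H2, not H0 with three carbons.
(B) has an N-methylamino group (-NHCH3) but the nitrogen still has one H (H1), not H0.
(C) has a primary amide (-C(=O)NH2) but the amide nitrogen has H2 and only one carbon neighbour.
(D) contains a dimethylamino group (-N(CH3)2), which satisfies every atom and bond constraint.
So the answer is (D).

D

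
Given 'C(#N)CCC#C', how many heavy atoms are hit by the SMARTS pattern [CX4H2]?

2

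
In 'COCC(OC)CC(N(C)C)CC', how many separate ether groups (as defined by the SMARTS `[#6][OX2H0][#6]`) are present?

2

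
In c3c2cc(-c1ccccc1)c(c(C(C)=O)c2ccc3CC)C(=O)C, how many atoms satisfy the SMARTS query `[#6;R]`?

16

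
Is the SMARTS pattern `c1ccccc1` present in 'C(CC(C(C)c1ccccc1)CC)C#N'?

The pattern c1ccccc1 describes six aromatic carbons in a ring — a benzene ring.
The molecule carries a phenyl ring, whose atoms satisfy every constraint of the query, so the pattern matches.

Yes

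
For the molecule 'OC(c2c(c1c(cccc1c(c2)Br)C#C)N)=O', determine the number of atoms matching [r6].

The query [r6] means: r6 matches atoms in a six-membered ring.
Check the 17 heavy atoms by environment: 10× c (aromatic, in 6-ring) → match; 1× N (acyclic) → no; 3× C (acyclic) → no; 2× O (acyclic) → no; 1× Br (acyclic) → no.
That gives 10 matching atoms.

10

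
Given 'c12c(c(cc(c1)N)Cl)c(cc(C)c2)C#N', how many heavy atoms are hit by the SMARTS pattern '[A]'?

5

The query [A] means: A matches any aliphatic (non-aromatic) heavy atom.
Check the 15 heavy atoms by environment: 10× c (aromatic) → no; 1× Cl → match; 2× C → match; 2× N → match.
Summing the matching environments: 1 + 2 + 2 = 5 matching atoms.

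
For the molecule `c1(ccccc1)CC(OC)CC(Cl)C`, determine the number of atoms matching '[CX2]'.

Check the 14 heavy atoms by environment: 6× C (X4) → no; 1× O (X2) → no; 1× Cl (X1) → no; 6× c (aromatic, X3) → no.
No environment satisfies the query, so 0 matching atoms.

0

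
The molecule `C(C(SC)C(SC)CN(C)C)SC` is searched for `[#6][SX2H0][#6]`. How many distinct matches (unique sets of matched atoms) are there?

3

[#6][SX2H0][#6] is the SMARTS for a thioether: an aliphatic sulfur bridging two carbons with no H on the sulfur.
The molecule carries 3 separate instances of a methylthio ether (-SCH3) meeting every constraint; each maps to a distinct set of atoms, giving 3 matches.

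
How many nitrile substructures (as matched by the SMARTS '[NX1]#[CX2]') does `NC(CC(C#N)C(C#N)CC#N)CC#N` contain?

4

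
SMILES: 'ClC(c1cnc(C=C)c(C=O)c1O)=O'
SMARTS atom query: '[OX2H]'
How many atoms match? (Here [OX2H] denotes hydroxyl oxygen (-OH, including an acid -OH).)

1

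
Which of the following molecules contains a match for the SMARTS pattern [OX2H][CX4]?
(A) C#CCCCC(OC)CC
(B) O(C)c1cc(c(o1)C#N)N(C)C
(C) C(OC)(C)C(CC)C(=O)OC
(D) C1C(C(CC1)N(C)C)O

D

[OX2H][CX4] describes a hydroxyl oxygen bound to an sp3 (X4) carbon (an aliphatic alcohol).
(A) has a methoxy ether (-OCH3) but the oxygen has H0 (ether), not H1.
(B) has a methoxy ether (-OCH3) but the oxygen has H0 (ether), not H1.
(C) has a methoxy ether (-OCH3) but the oxygen has H0 (ether), not H1.
(D) contains a hydroxyl group (-OH), which satisfies every atom and bond constraint.
So the answer is (D).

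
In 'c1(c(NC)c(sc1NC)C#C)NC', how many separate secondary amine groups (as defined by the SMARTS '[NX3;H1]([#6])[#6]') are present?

3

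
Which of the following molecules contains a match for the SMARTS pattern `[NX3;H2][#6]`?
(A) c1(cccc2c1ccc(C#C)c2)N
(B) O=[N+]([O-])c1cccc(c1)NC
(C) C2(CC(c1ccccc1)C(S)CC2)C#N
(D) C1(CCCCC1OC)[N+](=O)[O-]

[NX3;H2][#6] describes a trivalent nitrogen with two H attached to carbon (a primary amine).
(A) contains a primary amino group (-NH2), which satisfies every atom and bond constraint.
(B) has an N-methylamino group (-NHCH3) but the nitrogen bears two carbons and only one H (H1), not H2.
(C) has a nitrile (-C#N) but the nitrogen is NX1 (triple-bonded), not NX3 with two H.
(D) has a nitro group (-[N+](=O)[O-]) but the nitrogen is [N+] with no H, not NX3H2.
So the answer is (A).

A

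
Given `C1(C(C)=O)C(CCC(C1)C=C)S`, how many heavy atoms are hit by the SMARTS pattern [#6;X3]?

The query [#6;X3] means: any carbon (aromatic or not) with three total connections.
Check the 12 heavy atoms by environment: 7× C (X4) → no; 3× C (X3) → match; 1× O (X1) → no; 1× S (X2) → no.
That gives 3 matching atoms.

3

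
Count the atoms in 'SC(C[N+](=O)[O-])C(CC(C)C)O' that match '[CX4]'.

7

The query [CX4] means: C with X4: aliphatic carbon with exactly 4 total connections (bonds + H).
Check the 12 heavy atoms by environment: 7× C (X4) → match; 1× N (charge +1, X3) → no; 1× O (charge -1, X1) → no; 1× O (X1) → no; 1× O (X2) → no; 1× S (X2) → no.
That gives 7 matching atoms.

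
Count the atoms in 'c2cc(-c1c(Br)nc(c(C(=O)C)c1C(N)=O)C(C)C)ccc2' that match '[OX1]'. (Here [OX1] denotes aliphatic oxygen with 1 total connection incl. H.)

The query [OX1] means: aliphatic oxygen with one total connection — typically a carbonyl =O or an oxide.
Check the 22 heavy atoms by environment: 1× n (aromatic, X2) → no; 11× c (aromatic, X3) → no; 2× C (X3) → no; 2× O (X1) → match; 1× N (X3) → no; 4× C (X4) → no; 1× Br (X1) → no.
That gives 2 matching atoms.

2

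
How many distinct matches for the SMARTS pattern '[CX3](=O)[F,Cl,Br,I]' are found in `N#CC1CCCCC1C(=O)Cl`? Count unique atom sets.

1

[CX3](=O)[F,Cl,Br,I] is the SMARTS for an acyl halide: a carbonyl carbon bonded to a halogen.
Exactly one fragment in the molecule meets all constraints, giving 1 match.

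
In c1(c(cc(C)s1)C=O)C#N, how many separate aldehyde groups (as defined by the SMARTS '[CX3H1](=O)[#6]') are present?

1

[CX3H1](=O)[#6] is the SMARTS for an aldehyde: an sp2 carbon with one H, double-bonded to O and single-bonded to carbon.
Exactly one fragment in the molecule meets all constraints, giving 1 match.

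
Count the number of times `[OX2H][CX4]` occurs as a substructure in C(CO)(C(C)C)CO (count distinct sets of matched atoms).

2

[OX2H][CX4] is the SMARTS for an aliphatic alcohol: a hydroxyl oxygen bound to an sp3 (X4) carbon.
The molecule carries 2 separate instances of a hydroxyl group (-OH) meeting every constraint; each maps to a distinct set of atoms, giving 2 matches.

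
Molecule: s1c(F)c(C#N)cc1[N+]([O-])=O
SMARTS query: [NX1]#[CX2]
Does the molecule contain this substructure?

The pattern [NX1]#[CX2] describes a nitrogen triple-bonded to a two-connected carbon — a nitrile.
The molecule carries a nitrile (-C#N), whose atoms satisfy every constraint of the query, so the pattern matches.

Yes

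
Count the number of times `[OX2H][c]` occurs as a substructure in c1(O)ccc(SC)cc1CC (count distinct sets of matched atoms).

[OX2H][c] is the SMARTS for a phenol: a hydroxyl oxygen attached to an aromatic carbon.
Exactly one fragment in the molecule meets all constraints, giving 1 match.

1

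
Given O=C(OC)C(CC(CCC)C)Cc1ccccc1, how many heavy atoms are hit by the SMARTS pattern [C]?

10

The query [C] means: uppercase C matches aliphatic (non-aromatic) carbon only.
Check the 18 heavy atoms by environment: 10× C → match; 2× O → no; 6× c (aromatic) → no.
That gives 10 matching atoms.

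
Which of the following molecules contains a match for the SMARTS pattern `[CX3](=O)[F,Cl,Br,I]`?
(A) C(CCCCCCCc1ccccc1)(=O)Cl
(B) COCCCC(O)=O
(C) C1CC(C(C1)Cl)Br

[CX3](=O)[F,Cl,Br,I] describes a carbonyl carbon bonded to a halogen (an acyl halide).
(A) contains an acyl chloride (-C(=O)Cl), which satisfies every atom and bond constraint.
(B) has a carboxylic acid group (-C(=O)OH) but the carbonyl is bonded to -OH, not to a halogen.
(C) has a chloro substituent but the Cl is not on a carbonyl carbon.
So the answer is (A).

A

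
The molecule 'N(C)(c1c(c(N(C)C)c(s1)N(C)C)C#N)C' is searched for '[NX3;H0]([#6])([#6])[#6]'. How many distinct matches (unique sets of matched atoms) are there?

[NX3;H0]([#6])([#6])[#6] is the SMARTS for a tertiary amine: a trivalent nitrogen with no H, bonded to three carbons.
The molecule carries 3 separate instances of a dimethylamino group (-N(CH3)2) meeting every constraint; each maps to a distinct set of atoms, giving 3 matches.

3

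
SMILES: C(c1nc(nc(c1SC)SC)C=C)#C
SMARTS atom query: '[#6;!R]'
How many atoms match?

6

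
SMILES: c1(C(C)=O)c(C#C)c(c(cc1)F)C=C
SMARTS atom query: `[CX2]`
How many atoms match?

The query [CX2] means: C with X2: aliphatic carbon with exactly 2 total connections.
Check the 14 heavy atoms by environment: 6× c (aromatic, X3) → no; 3× C (X3) → no; 1× O (X1) → no; 1× C (X4) → no; 2× C (X2) → match; 1× F (X1) → no.
That gives 2 matching atoms.

2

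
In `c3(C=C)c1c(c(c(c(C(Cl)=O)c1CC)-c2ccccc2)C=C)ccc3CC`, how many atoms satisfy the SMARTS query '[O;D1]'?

1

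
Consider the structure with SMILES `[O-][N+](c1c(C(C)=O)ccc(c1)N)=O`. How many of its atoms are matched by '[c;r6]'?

The query [c;r6] means: aromatic carbon that belongs to a six-membered ring.
Check the 13 heavy atoms by environment: 6× c (aromatic, in 6-ring) → match; 1× N (acyclic) → no; 2× C (acyclic) → no; 2× O (acyclic) → no; 1× N (charge +1, acyclic) → no; 1× O (charge -1, acyclic) → no.
That gives 6 matching atoms.

6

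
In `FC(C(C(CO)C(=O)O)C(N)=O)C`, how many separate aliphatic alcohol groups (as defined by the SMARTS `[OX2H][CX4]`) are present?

1

[OX2H][CX4] is the SMARTS for an aliphatic alcohol: a hydroxyl oxygen bound to an sp3 (X4) carbon.
Exactly one fragment in the molecule meets all constraints, giving 1 match.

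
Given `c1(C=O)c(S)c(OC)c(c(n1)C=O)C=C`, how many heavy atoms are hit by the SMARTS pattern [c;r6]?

5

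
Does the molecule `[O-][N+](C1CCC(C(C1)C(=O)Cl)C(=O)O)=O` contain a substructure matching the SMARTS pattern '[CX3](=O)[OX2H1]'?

The pattern [CX3](=O)[OX2H1] describes an sp2 carbon double-bonded to O and single-bonded to an -OH oxygen — a carboxylic acid.
The molecule carries a carboxylic acid group (-C(=O)OH), whose atoms satisfy every constraint of the query, so the pattern matches.

Yes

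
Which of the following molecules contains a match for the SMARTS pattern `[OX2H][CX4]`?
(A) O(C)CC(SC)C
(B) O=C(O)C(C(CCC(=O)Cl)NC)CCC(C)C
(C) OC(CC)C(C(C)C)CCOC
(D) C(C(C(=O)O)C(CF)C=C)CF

C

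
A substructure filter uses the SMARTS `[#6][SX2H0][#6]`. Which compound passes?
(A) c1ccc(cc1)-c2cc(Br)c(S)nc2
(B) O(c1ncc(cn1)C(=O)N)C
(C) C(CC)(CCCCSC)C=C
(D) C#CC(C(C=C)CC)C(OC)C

C

[#6][SX2H0][#6] describes an aliphatic sulfur bridging two carbons with no H on the sulfur (a thioether).
(A) has a thiol (-SH) but the sulfur has H1, not H0 bridging two carbons.
(B) has a methoxy ether (-OCH3) but the bridging atom is O, not S.
(C) contains a methylthio ether (-SCH3), which satisfies every atom and bond constraint.
(D) has a methoxy ether (-OCH3) but the bridging atom is O, not S.
So the answer is (C).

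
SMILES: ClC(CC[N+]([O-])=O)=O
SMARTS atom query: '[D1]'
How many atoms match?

4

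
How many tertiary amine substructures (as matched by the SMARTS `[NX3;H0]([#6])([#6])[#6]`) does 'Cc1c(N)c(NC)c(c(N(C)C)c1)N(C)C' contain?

2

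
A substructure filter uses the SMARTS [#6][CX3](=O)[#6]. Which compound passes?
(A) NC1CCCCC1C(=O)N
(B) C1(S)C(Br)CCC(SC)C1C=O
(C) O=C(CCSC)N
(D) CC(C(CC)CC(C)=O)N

[#6][CX3](=O)[#6] describes a carbonyl carbon (no H) flanked by two carbons (a ketone).
(A) has a primary amide (-C(=O)NH2) but one neighbour of the carbonyl carbon is N, not C.
(B) has an aldehyde (-CHO) but the carbonyl carbon has H1, so it is not flanked by two carbons.
(C) has a primary amide (-C(=O)NH2) but one neighbour of the carbonyl carbon is N, not C.
(D) contains an acetyl/ketone group (-C(=O)CH3), which satisfies every atom and bond constraint.
So the answer is (D).

D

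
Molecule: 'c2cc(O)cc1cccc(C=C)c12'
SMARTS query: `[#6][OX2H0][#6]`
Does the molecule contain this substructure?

No

The pattern [#6][OX2H0][#6] describes an aliphatic oxygen bridging two carbons with no H on the oxygen — an ether.
The closest candidate here is a hydroxyl group (-OH), but the oxygen has H1, not H0 bridging two carbons. No other fragment satisfies the full query, so there is no match.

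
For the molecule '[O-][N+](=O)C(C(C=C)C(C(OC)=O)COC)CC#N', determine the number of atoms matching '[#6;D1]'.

3

The query [#6;D1] means: carbon bonded to exactly one heavy atom.
Check the 18 heavy atoms by environment: 4× C (D2) → no; 4× C (D3) → no; 1× N (D1) → no; 3× C (D1) → match; 1× N (charge +1, D3) → no; 1× O (charge -1, D1) → no; 2× O (D1) → no; 2× O (D2) → no.
That gives 3 matching atoms.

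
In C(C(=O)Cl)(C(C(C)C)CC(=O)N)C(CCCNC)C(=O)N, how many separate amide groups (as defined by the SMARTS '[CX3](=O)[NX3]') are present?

2

[CX3](=O)[NX3] is the SMARTS for an amide: a carbonyl carbon bonded to a trivalent nitrogen.
The molecule carries 2 separate instances of a primary amide (-C(=O)NH2) meeting every constraint; each maps to a distinct set of atoms, giving 2 matches.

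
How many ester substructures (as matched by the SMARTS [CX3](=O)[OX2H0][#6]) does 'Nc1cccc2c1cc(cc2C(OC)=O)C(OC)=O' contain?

2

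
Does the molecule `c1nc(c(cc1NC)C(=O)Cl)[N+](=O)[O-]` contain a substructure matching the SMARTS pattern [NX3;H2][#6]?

The pattern [NX3;H2][#6] describes a trivalent nitrogen with two H attached to carbon — a primary amine.
The closest candidate here is an N-methylamino group (-NHCH3), but the nitrogen bears two carbons and only one H (H1), not H2. No other fragment satisfies the full query, so there is no match.

No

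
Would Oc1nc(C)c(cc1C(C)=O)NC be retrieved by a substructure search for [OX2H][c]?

The pattern [OX2H][c] describes a hydroxyl oxygen attached to an aromatic carbon — a phenol.
The molecule carries a hydroxyl group (-OH), whose atoms satisfy every constraint of the query, so the pattern matches.

Yes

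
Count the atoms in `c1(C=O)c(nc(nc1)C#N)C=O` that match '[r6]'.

The query [r6] means: r6 matches atoms in a six-membered ring.
Check the 12 heavy atoms by environment: 2× n (aromatic, in 6-ring) → match; 4× c (aromatic, in 6-ring) → match; 3× C (acyclic) → no; 1× N (acyclic) → no; 2× O (acyclic) → no.
Summing the matching environments: 2 + 4 = 6 matching atoms.

6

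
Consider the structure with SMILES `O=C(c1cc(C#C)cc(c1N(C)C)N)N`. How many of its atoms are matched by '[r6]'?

6

The query [r6] means: r6 matches atoms in a six-membered ring.
Check the 15 heavy atoms by environment: 6× c (aromatic, in 6-ring) → match; 3× N (acyclic) → no; 5× C (acyclic) → no; 1× O (acyclic) → no.
That gives 6 matching atoms.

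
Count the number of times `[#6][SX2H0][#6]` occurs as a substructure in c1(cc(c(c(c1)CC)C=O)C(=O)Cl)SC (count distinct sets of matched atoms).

[#6][SX2H0][#6] is the SMARTS for a thioether: an aliphatic sulfur bridging two carbons with no H on the sulfur.
Exactly one fragment in the molecule meets all constraints, giving 1 match.

1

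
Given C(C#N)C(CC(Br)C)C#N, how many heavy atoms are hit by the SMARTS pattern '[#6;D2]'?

The query [#6;D2] means: any carbon bonded to exactly two heavy atoms.
Check the 10 heavy atoms by environment: 4× C (D2) → match; 2× C (D3) → no; 1× C (D1) → no; 2× N (D1) → no; 1× Br (D1) → no.
That gives 4 matching atoms.

4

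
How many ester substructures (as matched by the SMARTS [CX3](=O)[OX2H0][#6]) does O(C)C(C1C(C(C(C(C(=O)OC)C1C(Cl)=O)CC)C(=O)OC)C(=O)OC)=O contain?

4

[CX3](=O)[OX2H0][#6] is the SMARTS for an ester: a carbonyl carbon bonded to an oxygen that is itself bonded to carbon (no H on that O).
The molecule carries 4 separate instances of a methyl-ester group (-C(=O)OCH3) meeting every constraint; each maps to a distinct set of atoms, giving 4 matches.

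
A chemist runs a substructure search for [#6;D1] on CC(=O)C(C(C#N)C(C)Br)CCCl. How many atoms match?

2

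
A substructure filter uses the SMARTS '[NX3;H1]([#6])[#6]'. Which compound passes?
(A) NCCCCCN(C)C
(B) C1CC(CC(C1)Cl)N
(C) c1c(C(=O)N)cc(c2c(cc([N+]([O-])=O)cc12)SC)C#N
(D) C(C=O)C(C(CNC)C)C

[NX3;H1]([#6])[#6] describes a trivalent nitrogen with one H, bonded to two carbons (a secondary amine).
(A) has a primary amino group (-NH2) but the nitrogen has H2 and only one carbon neighbour.
(B) has a primary amino group (-NH2) but the nitrogen has H2 and only one carbon neighbour.
(C) has a primary amide (-C(=O)NH2) but the -C(=O)NH2 nitrogen has H2, not H1.
(D) contains an N-methylamino group (-NHCH3), which satisfies every atom and bond constraint.
So the answer is (D).

D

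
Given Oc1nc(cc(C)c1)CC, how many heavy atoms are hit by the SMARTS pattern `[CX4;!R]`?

3

The query [CX4;!R] means: aliphatic carbon with four total connections, not in a ring.
Check the 10 heavy atoms by environment: 1× n (aromatic, X2, in 6-ring) → no; 5× c (aromatic, X3, in 6-ring) → no; 3× C (X4, acyclic) → match; 1× O (X2, acyclic) → no.
That gives 3 matching atoms.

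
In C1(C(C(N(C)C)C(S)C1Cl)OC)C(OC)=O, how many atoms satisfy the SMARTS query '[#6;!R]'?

5

The query [#6;!R] means: carbon not in any ring.
Check the 16 heavy atoms by environment: 5× C (in 5-ring) → no; 1× S (acyclic) → no; 1× N (acyclic) → no; 5× C (acyclic) → match; 3× O (acyclic) → no; 1× Cl (acyclic) → no.
That gives 5 matching atoms.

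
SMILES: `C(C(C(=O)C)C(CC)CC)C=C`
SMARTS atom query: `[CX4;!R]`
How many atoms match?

The query [CX4;!R] means: aliphatic carbon with four total connections, not in a ring.
Check the 12 heavy atoms by environment: 8× C (X4, acyclic) → match; 3× C (X3, acyclic) → no; 1× O (X1, acyclic) → no.
That gives 8 matching atoms.

8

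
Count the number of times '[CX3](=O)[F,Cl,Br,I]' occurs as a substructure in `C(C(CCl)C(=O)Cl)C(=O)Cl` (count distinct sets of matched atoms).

[CX3](=O)[F,Cl,Br,I] is the SMARTS for an acyl halide: a carbonyl carbon bonded to a halogen.
The molecule carries 2 separate instances of an acyl chloride (-C(=O)Cl) meeting every constraint; each maps to a distinct set of atoms, giving 2 matches.

2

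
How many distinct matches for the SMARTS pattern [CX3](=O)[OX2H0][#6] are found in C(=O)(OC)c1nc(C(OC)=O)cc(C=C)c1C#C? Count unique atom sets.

2

[CX3](=O)[OX2H0][#6] is the SMARTS for an ester: a carbonyl carbon bonded to an oxygen that is itself bonded to carbon (no H on that O).
The molecule carries 2 separate instances of a methyl-ester group (-C(=O)OCH3) meeting every constraint; each maps to a distinct set of atoms, giving 2 matches.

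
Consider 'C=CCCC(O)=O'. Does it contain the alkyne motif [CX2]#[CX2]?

The pattern [CX2]#[CX2] describes a carbon-carbon triple bond — an alkyne.
The closest candidate here is a vinyl group (-CH=CH2), but the C=C is a double bond; both carbons are CX3, not CX2. No other fragment satisfies the full query, so there is no match.

No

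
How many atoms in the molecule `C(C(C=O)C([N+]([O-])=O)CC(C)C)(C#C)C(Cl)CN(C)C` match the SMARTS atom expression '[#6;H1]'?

Check the 20 heavy atoms by environment: 2× C (H2) → no; 7× C (H1) → match; 1× C (H0) → no; 4× C (H3) → no; 2× O (H0) → no; 1× Cl (H0) → no; 1× N (H0) → no; 1× N (charge +1, H0) → no; 1× O (charge -1, H0) → no.
That gives 7 matching atoms.

7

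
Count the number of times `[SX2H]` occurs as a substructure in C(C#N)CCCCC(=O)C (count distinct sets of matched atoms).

[SX2H] is the SMARTS for a thiol: an aliphatic sulfur with two connections, one being H.
No fragment in the molecule satisfies every constraint, giving 0 matches.

0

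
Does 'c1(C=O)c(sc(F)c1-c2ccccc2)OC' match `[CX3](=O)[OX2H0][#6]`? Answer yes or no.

The pattern [CX3](=O)[OX2H0][#6] describes a carbonyl carbon bonded to an oxygen that is itself bonded to carbon (no H on that O) — an ester.
The closest candidate here is a methoxy ether (-OCH3), but the ether oxygen is not adjacent to a C=O carbon. No other fragment satisfies the full query, so there is no match.

No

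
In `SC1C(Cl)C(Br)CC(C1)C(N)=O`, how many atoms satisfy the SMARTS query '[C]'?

7

The query [C] means: uppercase C matches aliphatic (non-aromatic) carbon only.
Check the 12 heavy atoms by environment: 7× C → match; 1× O → no; 1× N → no; 1× Br → no; 1× S → no; 1× Cl → no.
That gives 7 matching atoms.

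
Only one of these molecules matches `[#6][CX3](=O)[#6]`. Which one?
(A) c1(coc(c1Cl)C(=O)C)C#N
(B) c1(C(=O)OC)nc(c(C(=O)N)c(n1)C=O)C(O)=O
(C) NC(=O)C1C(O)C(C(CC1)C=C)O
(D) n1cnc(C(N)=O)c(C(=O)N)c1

A

[#6][CX3](=O)[#6] describes a carbonyl carbon (no H) flanked by two carbons (a ketone).
(A) contains an acetyl/ketone group (-C(=O)CH3), which satisfies every atom and bond constraint.
(B) has an aldehyde (-CHO) but the carbonyl carbon has H1, so it is not flanked by two carbons.
(C) has a primary amide (-C(=O)NH2) but one neighbour of the carbonyl carbon is N, not C.
(D) has a primary amide (-C(=O)NH2) but one neighbour of the carbonyl carbon is N, not C.
So the answer is (A).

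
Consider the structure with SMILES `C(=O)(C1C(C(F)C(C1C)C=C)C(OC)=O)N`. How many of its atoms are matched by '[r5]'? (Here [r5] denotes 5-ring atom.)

Check the 16 heavy atoms by environment: 5× C (in 5-ring) → match; 6× C (acyclic) → no; 3× O (acyclic) → no; 1× N (acyclic) → no; 1× F (acyclic) → no.
That gives 5 matching atoms.

5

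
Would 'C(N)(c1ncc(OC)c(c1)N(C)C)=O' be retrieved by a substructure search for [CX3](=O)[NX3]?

Yes

The pattern [CX3](=O)[NX3] describes a carbonyl carbon bonded to a trivalent nitrogen — an amide.
The molecule carries a primary amide (-C(=O)NH2), whose atoms satisfy every constraint of the query, so the pattern matches.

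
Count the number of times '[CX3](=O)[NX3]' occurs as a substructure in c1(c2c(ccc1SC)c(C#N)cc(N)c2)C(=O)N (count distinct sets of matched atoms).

[CX3](=O)[NX3] is the SMARTS for an amide: a carbonyl carbon bonded to a trivalent nitrogen.
Exactly one fragment in the molecule meets all constraints, giving 1 match.

1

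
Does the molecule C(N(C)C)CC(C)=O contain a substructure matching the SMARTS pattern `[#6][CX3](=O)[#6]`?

Yes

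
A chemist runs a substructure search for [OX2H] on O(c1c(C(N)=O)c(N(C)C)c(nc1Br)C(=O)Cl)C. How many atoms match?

0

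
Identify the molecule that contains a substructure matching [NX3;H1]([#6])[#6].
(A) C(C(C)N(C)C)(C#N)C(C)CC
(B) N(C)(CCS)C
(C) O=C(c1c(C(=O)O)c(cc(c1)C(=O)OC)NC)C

C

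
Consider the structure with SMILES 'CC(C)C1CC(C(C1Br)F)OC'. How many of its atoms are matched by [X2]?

1

The query [X2] means: any atom with exactly two total connections (bonds + H).
Check the 12 heavy atoms by environment: 9× C (X4) → no; 1× F (X1) → no; 1× Br (X1) → no; 1× O (X2) → match.
That gives 1 matching atom.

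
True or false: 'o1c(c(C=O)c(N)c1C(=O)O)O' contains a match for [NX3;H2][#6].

The pattern [NX3;H2][#6] describes a trivalent nitrogen with two H attached to carbon — a primary amine.
The molecule carries a primary amino group (-NH2), whose atoms satisfy every constraint of the query, so the pattern matches.

True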